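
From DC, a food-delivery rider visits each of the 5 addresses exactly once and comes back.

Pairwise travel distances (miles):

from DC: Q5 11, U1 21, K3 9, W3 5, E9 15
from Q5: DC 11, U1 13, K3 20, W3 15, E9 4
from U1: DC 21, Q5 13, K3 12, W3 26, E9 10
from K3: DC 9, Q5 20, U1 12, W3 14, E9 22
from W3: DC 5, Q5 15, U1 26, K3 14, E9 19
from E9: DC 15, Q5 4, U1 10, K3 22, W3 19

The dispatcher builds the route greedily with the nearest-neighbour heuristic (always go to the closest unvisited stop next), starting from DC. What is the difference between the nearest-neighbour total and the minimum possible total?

1 miles longer than the optimal tour.

From DC: W3=5, K3=9, Q5=11, E9=15, U1=21 → choose W3 (5).
From W3: K3=14, Q5=15, E9=19, U1=26 → choose K3 (14).
From K3: U1=12, Q5=20, E9=22 → choose U1 (12).
From U1: E9=10, Q5=13 → choose E9 (10).
From E9: Q5=4 → choose Q5 (4).
NN route DC → W3 → K3 → U1 → E9 → Q5 → DC costs 56.
Optimal: DC → K3 → U1 → E9 → Q5 → W3 → DC costs 55 (by enumerating all 60 distinct tours).
Excess = 56 − 55 = 1.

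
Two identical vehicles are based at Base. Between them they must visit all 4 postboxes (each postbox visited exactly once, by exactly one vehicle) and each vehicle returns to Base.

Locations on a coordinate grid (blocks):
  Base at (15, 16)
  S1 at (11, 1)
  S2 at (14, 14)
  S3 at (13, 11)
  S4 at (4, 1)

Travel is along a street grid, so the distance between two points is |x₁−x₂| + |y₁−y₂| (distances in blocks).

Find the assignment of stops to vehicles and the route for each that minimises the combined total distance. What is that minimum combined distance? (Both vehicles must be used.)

Try each way of splitting the stops between the two vehicles (each non-empty) and, for each split, find the best tour for each vehicle:
  {S1} + {S2, S3, S4}: 38 + 52 = 90
  {S2} + {S1, S3, S4}: 6 + 52 = 58
  {S1, S2} + {S3, S4}: 38 + 52 = 90
  {S3} + {S1, S2, S4}: 14 + 52 = 66
  {S1, S3} + {S2, S4}: 38 + 52 = 90
  {S2, S3} + {S1, S4}: 14 + 52 = 66
  … (7 splits in total)
Best: vehicle 1 Base → S2 → Base = 6; vehicle 2 Base → S1 → S4 → S3 → Base = 52; combined 58.

Minimum combined distance: 58 blocks.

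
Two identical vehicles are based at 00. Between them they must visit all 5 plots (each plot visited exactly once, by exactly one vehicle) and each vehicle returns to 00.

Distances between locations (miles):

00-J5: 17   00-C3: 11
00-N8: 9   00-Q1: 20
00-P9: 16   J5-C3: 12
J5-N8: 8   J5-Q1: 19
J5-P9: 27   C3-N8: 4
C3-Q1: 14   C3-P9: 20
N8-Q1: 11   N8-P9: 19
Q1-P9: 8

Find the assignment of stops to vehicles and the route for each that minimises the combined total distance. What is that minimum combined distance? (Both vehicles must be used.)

Try each way of splitting the stops between the two vehicles (each non-empty) and, for each split, find the best tour for each vehicle:
  {J5} + {C3, N8, Q1, P9}: 34 + 50 = 84
  {C3} + {J5, N8, Q1, P9}: 22 + 60 = 82
  {J5, C3} + {N8, Q1, P9}: 40 + 44 = 84
  {N8} + {J5, C3, Q1, P9}: 18 + 66 = 84
  {J5, N8} + {C3, Q1, P9}: 34 + 49 = 83
  {C3, N8} + {J5, Q1, P9}: 24 + 60 = 84
  … (15 splits in total)
Best: vehicle 1 00 → C3 → 00 = 22; vehicle 2 00 → J5 → N8 → Q1 → P9 → 00 = 60; combined 82.

Minimum combined distance: 82 miles.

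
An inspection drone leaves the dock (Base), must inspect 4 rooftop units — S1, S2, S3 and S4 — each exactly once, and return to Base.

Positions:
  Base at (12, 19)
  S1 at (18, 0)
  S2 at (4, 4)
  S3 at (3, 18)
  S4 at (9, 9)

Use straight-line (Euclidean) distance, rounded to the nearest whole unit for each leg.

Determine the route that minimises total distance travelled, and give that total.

61 — the shortest possible round trip.

With 4 stops there are 4!/2 = 12 distinct round trips (a route and its reverse cost the same).
Base-S1-S2-S3-S4-Base: 20+15+14+11+10 = 70
Base-S1-S2-S4-S3-Base: 20+15+7+11+9 = 62
Base-S1-S3-S2-S4-Base: 20+23+14+7+10 = 74
Base-S1-S3-S4-S2-Base: 20+23+11+7+17 = 78
Base-S1-S4-S2-S3-Base: 20+13+7+14+9 = 63
Base-S1-S4-S3-S2-Base: 20+13+11+14+17 = 75
Base-S2-S1-S3-S4-Base: 17+15+23+11+10 = 76
Base-S2-S1-S4-S3-Base: 17+15+13+11+9 = 65
Base-S2-S3-S1-S4-Base: 17+14+23+13+10 = 77
Base-S2-S4-S1-S3-Base: 17+7+13+23+9 = 69
Base-S3-S1-S2-S4-Base: 9+23+15+7+10 = 64
Base-S3-S2-S1-S4-Base: 9+14+15+13+10 = 61
The minimum is 61.
One optimal route: Base → S3 → S2 → S1 → S4 → Base (or its reverse).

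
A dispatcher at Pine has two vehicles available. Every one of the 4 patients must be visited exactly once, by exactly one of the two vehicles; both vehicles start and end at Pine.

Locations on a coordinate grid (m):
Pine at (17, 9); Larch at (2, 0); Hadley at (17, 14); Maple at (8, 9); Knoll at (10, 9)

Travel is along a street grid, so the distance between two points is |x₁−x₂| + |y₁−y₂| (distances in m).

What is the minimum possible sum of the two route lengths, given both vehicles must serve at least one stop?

Try each way of splitting the stops between the two vehicles (each non-empty) and, for each split, find the best tour for each vehicle:
  {Larch} + {Hadley, Maple, Knoll}: 48 + 28 = 76
  {Hadley} + {Larch, Maple, Knoll}: 10 + 48 = 58
  {Larch, Hadley} + {Maple, Knoll}: 58 + 18 = 76
  {Maple} + {Larch, Hadley, Knoll}: 18 + 58 = 76
  {Larch, Maple} + {Hadley, Knoll}: 48 + 24 = 72
  {Hadley, Maple} + {Larch, Knoll}: 28 + 48 = 76
  … (7 splits in total)
Best: vehicle 1 Pine → Hadley → Pine = 10; vehicle 2 Pine → Larch → Maple → Knoll → Pine = 48; combined 58.

Minimum combined distance: 58 m.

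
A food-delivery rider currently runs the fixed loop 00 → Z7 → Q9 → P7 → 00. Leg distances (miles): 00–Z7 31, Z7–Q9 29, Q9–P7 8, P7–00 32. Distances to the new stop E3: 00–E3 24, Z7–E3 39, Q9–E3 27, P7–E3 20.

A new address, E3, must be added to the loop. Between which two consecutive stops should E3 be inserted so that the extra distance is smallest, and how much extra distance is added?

Insertion cost between consecutive stops i–j is d(i,E3) + d(E3,j) − d(i,j):
  between 00 and Z7: 24 + 39 − 31 = 32
  between Z7 and Q9: 39 + 27 − 29 = 37
  between Q9 and P7: 27 + 20 − 8 = 39
  between P7 and 00: 20 + 24 − 32 = 12
Cheapest insertion is between P7 and 00, adding 12.
New total = 100 + 12 = 112.

Adding 12 miles by placing E3 on the P7–00 leg.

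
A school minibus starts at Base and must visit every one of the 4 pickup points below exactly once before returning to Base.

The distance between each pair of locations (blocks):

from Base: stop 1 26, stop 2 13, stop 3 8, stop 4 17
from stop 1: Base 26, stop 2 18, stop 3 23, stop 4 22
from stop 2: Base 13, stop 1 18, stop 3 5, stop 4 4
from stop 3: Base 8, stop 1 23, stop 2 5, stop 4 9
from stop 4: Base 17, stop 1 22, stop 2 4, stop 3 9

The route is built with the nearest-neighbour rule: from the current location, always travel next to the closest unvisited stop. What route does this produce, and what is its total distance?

Base → [stop 3:8 / stop 2:13 / stop 4:17 / stop 1:26] → stop 3 (8)
stop 3 → [stop 2:5 / stop 4:9 / stop 1:23] → stop 2 (5)
stop 2 → [stop 4:4 / stop 1:18] → stop 4 (4)
stop 4 → [stop 1:22] → stop 1 (22)
Return stop 1→Base: 26.
Total = 8 + 5 + 4 + 22 + 26 = 65.

Total distance 65 blocks via the nearest-neighbour route Base → stop 3 → stop 2 → stop 4 → stop 1 → Base.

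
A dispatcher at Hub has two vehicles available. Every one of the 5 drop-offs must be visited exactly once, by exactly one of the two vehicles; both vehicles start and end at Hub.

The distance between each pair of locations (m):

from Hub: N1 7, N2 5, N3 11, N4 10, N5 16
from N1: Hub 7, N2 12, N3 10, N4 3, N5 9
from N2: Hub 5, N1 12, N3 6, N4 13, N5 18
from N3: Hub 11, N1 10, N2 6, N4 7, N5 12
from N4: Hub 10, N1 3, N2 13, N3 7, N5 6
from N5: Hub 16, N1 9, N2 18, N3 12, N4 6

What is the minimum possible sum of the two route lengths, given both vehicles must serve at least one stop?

Check every non-empty split of the stops between the two vehicles; for each half take its own optimal tour:
  {N1} + {N2, N3, N4, N5}: 14 + 39 = 53
  {N2} + {N1, N3, N4, N5}: 10 + 39 = 49
  {N1, N2} + {N3, N4, N5}: 24 + 39 = 63
  {N3} + {N1, N2, N4, N5}: 22 + 39 = 61
  {N1, N3} + {N2, N4, N5}: 28 + 39 = 67
  {N2, N3} + {N1, N4, N5}: 22 + 32 = 54
  … (15 splits in total)
Best: vehicle 1 Hub → N2 → Hub = 10; vehicle 2 Hub → N1 → N4 → N5 → N3 → Hub = 39; combined 49.

49 m — the smallest possible combined total.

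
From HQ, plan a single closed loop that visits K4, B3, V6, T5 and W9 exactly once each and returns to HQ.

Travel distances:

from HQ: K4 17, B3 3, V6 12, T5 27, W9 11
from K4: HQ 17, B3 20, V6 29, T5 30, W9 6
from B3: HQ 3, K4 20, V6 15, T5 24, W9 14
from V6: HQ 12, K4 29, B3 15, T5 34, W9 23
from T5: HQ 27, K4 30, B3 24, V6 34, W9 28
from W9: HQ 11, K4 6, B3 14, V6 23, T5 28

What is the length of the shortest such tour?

With 5 stops there are 5!/2 = 60 distinct round trips (a route and its reverse cost the same).
HQ→K4→B3→V6→T5→W9→HQ: 17+20+15+34+28+11 = 125
HQ→K4→B3→V6→W9→T5→HQ: 17+20+15+23+28+27 = 130
HQ→K4→B3→T5→V6→W9→HQ: 17+20+24+34+23+11 = 129
HQ→K4→B3→T5→W9→V6→HQ: 17+20+24+28+23+12 = 124
HQ→K4→B3→W9→V6→T5→HQ: 17+20+14+23+34+27 = 135
HQ→K4→B3→W9→T5→V6→HQ: 17+20+14+28+34+12 = 125
HQ→K4→V6→B3→T5→W9→HQ: 17+29+15+24+28+11 = 124
HQ→K4→V6→B3→W9→T5→HQ: 17+29+15+14+28+27 = 130
HQ→K4→V6→T5→B3→W9→HQ: 17+29+34+24+14+11 = 129
HQ→K4→V6→T5→W9→B3→HQ: 17+29+34+28+14+3 = 125
HQ→K4→V6→W9→B3→T5→HQ: 17+29+23+14+24+27 = 134
HQ→K4→V6→W9→T5→B3→HQ: 17+29+23+28+24+3 = 124
HQ→K4→T5→B3→V6→W9→HQ: 17+30+24+15+23+11 = 120
HQ→K4→T5→B3→W9→V6→HQ: 17+30+24+14+23+12 = 120
… (46 more)
HQ→B3→T5→K4→W9→V6→HQ: 3+24+30+6+23+12 = 98  ← best
The minimum is 98.
One optimal route: HQ → B3 → T5 → K4 → W9 → V6 → HQ (or its reverse).

98 — the shortest possible round trip.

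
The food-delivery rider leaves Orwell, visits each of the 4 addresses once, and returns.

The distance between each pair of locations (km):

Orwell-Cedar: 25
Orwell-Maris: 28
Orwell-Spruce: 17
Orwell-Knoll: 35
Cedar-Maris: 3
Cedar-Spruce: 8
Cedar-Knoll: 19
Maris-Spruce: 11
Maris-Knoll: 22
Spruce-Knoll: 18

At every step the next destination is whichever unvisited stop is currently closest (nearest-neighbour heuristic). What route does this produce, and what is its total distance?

Nearest-neighbour total = 85 km; route Orwell → Spruce → Cedar → Maris → Knoll → Orwell.

Orwell → [Spruce:17 / Cedar:25 / Maris:28 / Knoll:35] → Spruce (17)
Spruce → [Cedar:8 / Maris:11 / Knoll:18] → Cedar (8)
Cedar → [Maris:3 / Knoll:19] → Maris (3)
Maris → [Knoll:22] → Knoll (22)
Return Knoll→Orwell: 35.
Total = 17 + 8 + 3 + 22 + 35 = 85.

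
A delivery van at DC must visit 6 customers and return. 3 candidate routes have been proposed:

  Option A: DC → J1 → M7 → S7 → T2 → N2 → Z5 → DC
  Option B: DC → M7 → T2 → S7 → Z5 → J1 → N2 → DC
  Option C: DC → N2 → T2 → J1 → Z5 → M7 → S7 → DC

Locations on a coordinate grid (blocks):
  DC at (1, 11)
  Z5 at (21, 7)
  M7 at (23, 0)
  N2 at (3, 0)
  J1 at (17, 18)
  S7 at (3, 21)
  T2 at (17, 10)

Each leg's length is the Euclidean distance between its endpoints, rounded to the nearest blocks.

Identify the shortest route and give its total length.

Shortest is Option C, total 94 blocks.

Option A: 17 + 19 + 29 + 18 + 17 + 19 + 20 = 139
Option B: 25 + 12 + 18 + 23 + 12 + 23 + 11 = 124
Option C: 11 + 17 + 8 + 12 + 7 + 29 + 10 = 94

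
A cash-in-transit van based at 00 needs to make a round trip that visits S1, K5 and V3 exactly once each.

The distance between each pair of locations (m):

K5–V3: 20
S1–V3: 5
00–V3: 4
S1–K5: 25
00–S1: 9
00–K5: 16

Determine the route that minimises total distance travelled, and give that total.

With 3 stops there are 3!/2 = 3 distinct round trips (a route and its reverse cost the same).
00 - S1 - K5 - V3 - 00: 9+25+20+4 = 58
00 - S1 - V3 - K5 - 00: 9+5+20+16 = 50
00 - K5 - S1 - V3 - 00: 16+25+5+4 = 50
The minimum is 50.
One optimal route: 00 → S1 → V3 → K5 → 00 (or its reverse).

Shortest round trip = 50 m.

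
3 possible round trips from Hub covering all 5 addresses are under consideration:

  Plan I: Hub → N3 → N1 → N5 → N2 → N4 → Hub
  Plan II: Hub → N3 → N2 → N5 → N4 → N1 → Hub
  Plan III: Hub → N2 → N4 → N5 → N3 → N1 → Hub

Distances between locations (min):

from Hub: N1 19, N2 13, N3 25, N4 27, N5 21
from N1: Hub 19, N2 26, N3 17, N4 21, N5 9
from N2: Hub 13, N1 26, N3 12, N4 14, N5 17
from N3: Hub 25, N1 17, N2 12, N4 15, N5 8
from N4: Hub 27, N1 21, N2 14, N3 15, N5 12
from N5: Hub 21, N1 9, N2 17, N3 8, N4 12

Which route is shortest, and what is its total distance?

Shortest is Plan III, total 83 min.

Plan I: 25 + 17 + 9 + 17 + 14 + 27 = 109
Plan II: 25 + 12 + 17 + 12 + 21 + 19 = 106
Plan III: 13 + 14 + 12 + 8 + 17 + 19 = 83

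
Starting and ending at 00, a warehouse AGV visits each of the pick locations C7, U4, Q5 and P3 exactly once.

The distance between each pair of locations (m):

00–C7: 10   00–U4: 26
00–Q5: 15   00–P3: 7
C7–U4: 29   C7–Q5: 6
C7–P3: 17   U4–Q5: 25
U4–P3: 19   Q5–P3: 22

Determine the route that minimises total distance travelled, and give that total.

Minimum total distance: 67 m.

With 4 stops there are 4!/2 = 12 distinct round trips (a route and its reverse cost the same).
00 - C7 - U4 - Q5 - P3 - 00: 10+29+25+22+7 = 93
00 - C7 - U4 - P3 - Q5 - 00: 10+29+19+22+15 = 95
00 - C7 - Q5 - U4 - P3 - 00: 10+6+25+19+7 = 67
00 - C7 - Q5 - P3 - U4 - 00: 10+6+22+19+26 = 83
00 - C7 - P3 - U4 - Q5 - 00: 10+17+19+25+15 = 86
00 - C7 - P3 - Q5 - U4 - 00: 10+17+22+25+26 = 100
00 - U4 - C7 - Q5 - P3 - 00: 26+29+6+22+7 = 90
00 - U4 - C7 - P3 - Q5 - 00: 26+29+17+22+15 = 109
00 - U4 - Q5 - C7 - P3 - 00: 26+25+6+17+7 = 81
00 - U4 - P3 - C7 - Q5 - 00: 26+19+17+6+15 = 83
00 - Q5 - C7 - U4 - P3 - 00: 15+6+29+19+7 = 76
00 - Q5 - U4 - C7 - P3 - 00: 15+25+29+17+7 = 93
The minimum is 67.
One optimal route: 00 → C7 → Q5 → U4 → P3 → 00 (or its reverse).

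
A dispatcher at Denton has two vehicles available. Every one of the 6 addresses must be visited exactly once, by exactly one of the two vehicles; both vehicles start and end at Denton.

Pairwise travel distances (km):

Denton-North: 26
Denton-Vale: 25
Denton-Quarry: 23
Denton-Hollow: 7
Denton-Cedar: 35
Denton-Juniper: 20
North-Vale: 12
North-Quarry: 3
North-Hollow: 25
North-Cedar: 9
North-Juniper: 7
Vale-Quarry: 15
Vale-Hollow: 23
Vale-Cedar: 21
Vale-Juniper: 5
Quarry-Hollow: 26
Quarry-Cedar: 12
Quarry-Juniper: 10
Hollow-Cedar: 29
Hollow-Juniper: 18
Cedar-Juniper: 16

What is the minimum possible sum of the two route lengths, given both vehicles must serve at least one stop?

There are 2^5 − 1 = 31 ways to divide the 6 stops into two non-empty groups. For each, the best each vehicle can do is its own shortest tour through its group:
  {North} + {Vale, Quarry, Hollow, Cedar, Juniper}: 52 + 86 = 138
  {Vale} + {North, Quarry, Hollow, Cedar, Juniper}: 50 + 76 = 126
  {North, Vale} + {Quarry, Hollow, Cedar, Juniper}: 63 + 76 = 139
  {Quarry} + {North, Vale, Hollow, Cedar, Juniper}: 46 + 82 = 128
  {North, Quarry} + {Vale, Hollow, Cedar, Juniper}: 52 + 82 = 134
  {Vale, Quarry} + {North, Hollow, Cedar, Juniper}: 63 + 72 = 135
  … (31 splits in total)
  {Hollow} + {North, Vale, Quarry, Cedar, Juniper}: 14 + 81 = 95  ← best
Best: vehicle 1 Denton → Hollow → Denton = 14; vehicle 2 Denton → Vale → Juniper → North → Cedar → Quarry → Denton = 81; combined 95.

Minimum combined distance: 95 km.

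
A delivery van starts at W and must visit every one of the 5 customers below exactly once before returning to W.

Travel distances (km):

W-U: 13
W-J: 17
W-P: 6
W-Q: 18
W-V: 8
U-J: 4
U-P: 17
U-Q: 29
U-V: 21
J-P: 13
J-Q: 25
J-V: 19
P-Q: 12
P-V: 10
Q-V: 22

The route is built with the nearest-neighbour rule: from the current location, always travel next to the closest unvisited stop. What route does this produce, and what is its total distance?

Nearest-neighbour total = 86 km; route W → P → V → J → U → Q → W.

From W: distances to unvisited — P=6, V=8, U=13, J=17, Q=18. Nearest is P (6).
From P: distances to unvisited — V=10, Q=12, J=13, U=17. Nearest is V (10).
From V: distances to unvisited — J=19, U=21, Q=22. Nearest is J (19).
From J: distances to unvisited — U=4, Q=25. Nearest is U (4).
From U: distances to unvisited — Q=29. Nearest is Q (29).
Return Q→W: 18.
Total = 6 + 10 + 19 + 4 + 29 + 18 = 86.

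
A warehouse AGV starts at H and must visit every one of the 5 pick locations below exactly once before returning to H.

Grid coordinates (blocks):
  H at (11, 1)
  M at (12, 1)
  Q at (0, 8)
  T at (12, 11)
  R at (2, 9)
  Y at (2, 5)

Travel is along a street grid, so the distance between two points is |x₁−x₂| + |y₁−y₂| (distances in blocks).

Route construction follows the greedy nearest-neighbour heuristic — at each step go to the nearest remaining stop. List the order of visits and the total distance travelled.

H → [M:1 / T:11 / Y:13 / R:17 / Q:18] → M (1)
M → [T:10 / Y:14 / R:18 / Q:19] → T (10)
T → [R:12 / Q:15 / Y:16] → R (12)
R → [Q:3 / Y:4] → Q (3)
Q → [Y:5] → Y (5)
Return Y→H: 13.
Total = 1 + 10 + 12 + 3 + 5 + 13 = 44.

Total distance 44 blocks via the nearest-neighbour route H → M → T → R → Q → Y → H.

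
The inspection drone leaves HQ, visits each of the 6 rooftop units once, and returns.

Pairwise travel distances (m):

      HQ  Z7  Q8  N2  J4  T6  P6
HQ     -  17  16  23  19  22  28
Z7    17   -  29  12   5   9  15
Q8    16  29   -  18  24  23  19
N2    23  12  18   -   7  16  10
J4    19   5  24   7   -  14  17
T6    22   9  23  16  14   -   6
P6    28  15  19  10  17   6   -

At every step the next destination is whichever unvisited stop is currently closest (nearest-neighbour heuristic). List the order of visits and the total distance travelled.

From HQ: distances to unvisited — Q8=16, Z7=17, J4=19, T6=22, N2=23, P6=28. Nearest is Q8 (16).
From Q8: distances to unvisited — N2=18, P6=19, T6=23, J4=24, Z7=29. Nearest is N2 (18).
From N2: distances to unvisited — J4=7, P6=10, Z7=12, T6=16. Nearest is J4 (7).
From J4: distances to unvisited — Z7=5, T6=14, P6=17. Nearest is Z7 (5).
From Z7: distances to unvisited — T6=9, P6=15. Nearest is T6 (9).
From T6: distances to unvisited — P6=6. Nearest is P6 (6).
Return P6→HQ: 28.
Total = 16 + 18 + 7 + 5 + 9 + 6 + 28 = 89.

Total distance 89 m via the nearest-neighbour route HQ → Q8 → N2 → J4 → Z7 → T6 → P6 → HQ.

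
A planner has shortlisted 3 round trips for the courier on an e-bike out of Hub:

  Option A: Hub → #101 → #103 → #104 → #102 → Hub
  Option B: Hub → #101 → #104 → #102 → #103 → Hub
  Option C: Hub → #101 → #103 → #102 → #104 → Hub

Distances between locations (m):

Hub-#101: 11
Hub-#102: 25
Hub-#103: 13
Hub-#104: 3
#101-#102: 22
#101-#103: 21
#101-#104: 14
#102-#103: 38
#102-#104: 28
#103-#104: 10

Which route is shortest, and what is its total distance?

95 m — Option A is the shortest.

Option A: 11 + 21 + 10 + 28 + 25 = 95
Option B: 11 + 14 + 28 + 38 + 13 = 104
Option C: 11 + 21 + 38 + 28 + 3 = 101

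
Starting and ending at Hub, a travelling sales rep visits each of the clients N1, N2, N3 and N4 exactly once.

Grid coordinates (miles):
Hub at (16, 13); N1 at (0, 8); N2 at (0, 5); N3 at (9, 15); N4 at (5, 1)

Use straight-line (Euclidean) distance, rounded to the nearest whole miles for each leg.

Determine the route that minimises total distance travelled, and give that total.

Shortest round trip = 43 miles.

With 4 stops there are 4!/2 = 12 distinct round trips (a route and its reverse cost the same).
Hub→N1→N2→N3→N4→Hub: 17+3+13+15+16 = 64
Hub→N1→N2→N4→N3→Hub: 17+3+6+15+7 = 48
Hub→N1→N3→N2→N4→Hub: 17+11+13+6+16 = 63
Hub→N1→N3→N4→N2→Hub: 17+11+15+6+18 = 67
Hub→N1→N4→N2→N3→Hub: 17+9+6+13+7 = 52
Hub→N1→N4→N3→N2→Hub: 17+9+15+13+18 = 72
Hub→N2→N1→N3→N4→Hub: 18+3+11+15+16 = 63
Hub→N2→N1→N4→N3→Hub: 18+3+9+15+7 = 52
Hub→N2→N3→N1→N4→Hub: 18+13+11+9+16 = 67
Hub→N2→N4→N1→N3→Hub: 18+6+9+11+7 = 51
Hub→N3→N1→N2→N4→Hub: 7+11+3+6+16 = 43
Hub→N3→N2→N1→N4→Hub: 7+13+3+9+16 = 48
The minimum is 43.
One optimal route: Hub → N3 → N1 → N2 → N4 → Hub (or its reverse).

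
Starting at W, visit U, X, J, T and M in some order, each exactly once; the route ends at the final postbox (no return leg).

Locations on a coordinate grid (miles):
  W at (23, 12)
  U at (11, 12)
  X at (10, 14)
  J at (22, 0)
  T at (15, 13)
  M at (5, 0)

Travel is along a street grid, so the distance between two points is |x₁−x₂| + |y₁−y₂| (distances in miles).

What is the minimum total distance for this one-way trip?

There are 5! = 120 possible orderings.
W→U→X→J→T→M: 12+3+26+20+23 = 84
W→U→X→J→M→T: 12+3+26+17+23 = 81
W→U→X→T→J→M: 12+3+6+20+17 = 58
W→U→X→T→M→J: 12+3+6+23+17 = 61
W→U→X→M→J→T: 12+3+19+17+20 = 71
W→U→X→M→T→J: 12+3+19+23+20 = 77
W→U→J→X→T→M: 12+23+26+6+23 = 90
W→U→J→X→M→T: 12+23+26+19+23 = 103
W→U→J→T→X→M: 12+23+20+6+19 = 80
W→U→J→T→M→X: 12+23+20+23+19 = 97
W→U→J→M→X→T: 12+23+17+19+6 = 77
W→U→J→M→T→X: 12+23+17+23+6 = 81
W→U→T→X→J→M: 12+5+6+26+17 = 66
W→U→T→X→M→J: 12+5+6+19+17 = 59
… (106 more)
W→T→U→X→M→J: 9+5+3+19+17 = 53  ← best
The minimum is 53.
One shortest path: W → T → U → X → M → J.

53 miles — the minimum one-way total.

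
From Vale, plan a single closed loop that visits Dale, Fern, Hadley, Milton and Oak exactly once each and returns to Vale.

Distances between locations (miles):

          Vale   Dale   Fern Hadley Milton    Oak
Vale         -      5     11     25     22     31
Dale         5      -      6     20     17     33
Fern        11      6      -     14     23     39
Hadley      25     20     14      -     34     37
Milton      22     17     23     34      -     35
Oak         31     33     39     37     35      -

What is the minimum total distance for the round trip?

There are 60 distinct closed tours to check (reversals are equivalent).
Vale - Dale - Fern - Hadley - Milton - Oak - Vale: 5+6+14+34+35+31 = 125
Vale - Dale - Fern - Hadley - Oak - Milton - Vale: 5+6+14+37+35+22 = 119
Vale - Dale - Fern - Milton - Hadley - Oak - Vale: 5+6+23+34+37+31 = 136
Vale - Dale - Fern - Milton - Oak - Hadley - Vale: 5+6+23+35+37+25 = 131
Vale - Dale - Fern - Oak - Hadley - Milton - Vale: 5+6+39+37+34+22 = 143
Vale - Dale - Fern - Oak - Milton - Hadley - Vale: 5+6+39+35+34+25 = 144
Vale - Dale - Hadley - Fern - Milton - Oak - Vale: 5+20+14+23+35+31 = 128
Vale - Dale - Hadley - Fern - Oak - Milton - Vale: 5+20+14+39+35+22 = 135
Vale - Dale - Hadley - Milton - Fern - Oak - Vale: 5+20+34+23+39+31 = 152
Vale - Dale - Hadley - Milton - Oak - Fern - Vale: 5+20+34+35+39+11 = 144
Vale - Dale - Hadley - Oak - Fern - Milton - Vale: 5+20+37+39+23+22 = 146
Vale - Dale - Hadley - Oak - Milton - Fern - Vale: 5+20+37+35+23+11 = 131
Vale - Dale - Milton - Fern - Hadley - Oak - Vale: 5+17+23+14+37+31 = 127
Vale - Dale - Milton - Fern - Oak - Hadley - Vale: 5+17+23+39+37+25 = 146
… (46 more)
The minimum is 119.
One optimal route: Vale → Dale → Fern → Hadley → Oak → Milton → Vale (or its reverse).

Minimum total distance: 119 miles.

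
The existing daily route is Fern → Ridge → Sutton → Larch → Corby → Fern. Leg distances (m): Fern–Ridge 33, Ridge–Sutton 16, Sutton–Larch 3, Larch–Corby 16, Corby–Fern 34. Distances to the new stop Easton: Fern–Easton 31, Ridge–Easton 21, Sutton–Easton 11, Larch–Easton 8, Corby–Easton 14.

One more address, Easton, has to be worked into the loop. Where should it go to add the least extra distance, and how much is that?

Insertion cost between consecutive stops i–j is d(i,Easton) + d(Easton,j) − d(i,j):
  between Fern and Ridge: 31 + 21 − 33 = 19
  between Ridge and Sutton: 21 + 11 − 16 = 16
  between Sutton and Larch: 11 + 8 − 3 = 16
  between Larch and Corby: 8 + 14 − 16 = 6
  between Corby and Fern: 14 + 31 − 34 = 11
Cheapest insertion is between Larch and Corby, adding 6.
New total = 102 + 6 = 108.

Adding 6 m by placing Easton on the Larch–Corby leg.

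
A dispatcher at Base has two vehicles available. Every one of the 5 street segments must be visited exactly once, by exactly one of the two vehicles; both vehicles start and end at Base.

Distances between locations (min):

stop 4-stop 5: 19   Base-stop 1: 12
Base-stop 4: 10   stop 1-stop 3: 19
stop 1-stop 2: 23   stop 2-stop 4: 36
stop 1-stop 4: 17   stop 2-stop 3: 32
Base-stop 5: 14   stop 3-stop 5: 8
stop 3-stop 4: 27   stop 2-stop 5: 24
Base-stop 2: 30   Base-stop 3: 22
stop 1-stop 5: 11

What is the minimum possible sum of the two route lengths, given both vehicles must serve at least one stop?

Try each way of splitting the stops between the two vehicles (each non-empty) and, for each split, find the best tour for each vehicle:
  {stop 1} + {stop 2, stop 3, stop 4, stop 5}: 24 + 99 = 123
  {stop 2} + {stop 1, stop 3, stop 4, stop 5}: 60 + 68 = 128
  {stop 1, stop 2} + {stop 3, stop 4, stop 5}: 65 + 59 = 124
  {stop 3} + {stop 1, stop 2, stop 4, stop 5}: 44 + 88 = 132
  {stop 1, stop 3} + {stop 2, stop 4, stop 5}: 53 + 83 = 136
  {stop 2, stop 3} + {stop 1, stop 4, stop 5}: 84 + 52 = 136
  … (15 splits in total)
  {stop 4} + {stop 1, stop 2, stop 3, stop 5}: 20 + 89 = 109  ← best
Best: vehicle 1 Base → stop 4 → Base = 20; vehicle 2 Base → stop 1 → stop 2 → stop 3 → stop 5 → Base = 89; combined 109.

Minimum combined distance: 109 min.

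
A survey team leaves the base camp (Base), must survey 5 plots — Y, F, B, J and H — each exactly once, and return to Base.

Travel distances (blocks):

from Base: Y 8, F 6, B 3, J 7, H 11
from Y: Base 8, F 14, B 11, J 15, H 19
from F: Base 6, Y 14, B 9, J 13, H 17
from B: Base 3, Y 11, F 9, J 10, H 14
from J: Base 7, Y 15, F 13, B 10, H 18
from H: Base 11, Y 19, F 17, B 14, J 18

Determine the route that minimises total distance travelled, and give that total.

Minimum total distance: 70 blocks.

Base - Y - F - B - J - H - Base: 8+14+9+10+18+11 = 70
Base - Y - F - B - H - J - Base: 8+14+9+14+18+7 = 70
Base - Y - F - J - B - H - Base: 8+14+13+10+14+11 = 70
Base - Y - F - J - H - B - Base: 8+14+13+18+14+3 = 70
Base - Y - F - H - B - J - Base: 8+14+17+14+10+7 = 70
Base - Y - F - H - J - B - Base: 8+14+17+18+10+3 = 70
Base - Y - B - F - J - H - Base: 8+11+9+13+18+11 = 70
Base - Y - B - F - H - J - Base: 8+11+9+17+18+7 = 70
Base - Y - B - J - F - H - Base: 8+11+10+13+17+11 = 70
Base - Y - B - J - H - F - Base: 8+11+10+18+17+6 = 70
Base - Y - B - H - F - J - Base: 8+11+14+17+13+7 = 70
Base - Y - B - H - J - F - Base: 8+11+14+18+13+6 = 70
Base - Y - J - F - B - H - Base: 8+15+13+9+14+11 = 70
Base - Y - J - F - H - B - Base: 8+15+13+17+14+3 = 70
… (46 more)
The minimum is 70.
One optimal route: Base → Y → F → B → J → H → Base (or its reverse).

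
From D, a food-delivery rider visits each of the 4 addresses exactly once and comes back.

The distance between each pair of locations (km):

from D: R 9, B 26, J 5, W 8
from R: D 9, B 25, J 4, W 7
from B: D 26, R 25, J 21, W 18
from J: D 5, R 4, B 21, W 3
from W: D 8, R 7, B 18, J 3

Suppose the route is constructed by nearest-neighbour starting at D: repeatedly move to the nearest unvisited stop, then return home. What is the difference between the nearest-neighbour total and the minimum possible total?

Excess over optimum: 6 km.

From D: J=5, W=8, R=9, B=26 → choose J (5).
From J: W=3, R=4, B=21 → choose W (3).
From W: R=7, B=18 → choose R (7).
From R: B=25 → choose B (25).
NN route D → J → W → R → B → D costs 66.
Optimal: D → R → B → W → J → D costs 60 (by enumerating all 12 distinct tours).
Excess = 66 − 60 = 6.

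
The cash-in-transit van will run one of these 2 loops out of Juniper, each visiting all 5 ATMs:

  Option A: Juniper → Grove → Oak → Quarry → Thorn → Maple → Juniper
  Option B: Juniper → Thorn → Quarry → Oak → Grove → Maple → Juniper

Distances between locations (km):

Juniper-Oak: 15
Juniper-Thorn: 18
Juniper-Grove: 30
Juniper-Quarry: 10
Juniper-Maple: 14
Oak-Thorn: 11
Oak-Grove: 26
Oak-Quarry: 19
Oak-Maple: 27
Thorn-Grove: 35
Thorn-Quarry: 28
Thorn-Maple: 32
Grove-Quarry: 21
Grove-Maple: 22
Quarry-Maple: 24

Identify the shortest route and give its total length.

Option A: 30 + 26 + 19 + 28 + 32 + 14 = 149
Option B: 18 + 28 + 19 + 26 + 22 + 14 = 127

127 km — Option B is the shortest.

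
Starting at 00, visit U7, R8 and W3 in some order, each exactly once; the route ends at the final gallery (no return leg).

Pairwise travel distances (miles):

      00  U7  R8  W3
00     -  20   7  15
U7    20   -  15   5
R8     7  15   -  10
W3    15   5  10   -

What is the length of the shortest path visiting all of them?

22 miles — the minimum one-way total.

There are 3! = 6 possible orderings.
00→U7→R8→W3: 20+15+10 = 45
00→U7→W3→R8: 20+5+10 = 35
00→R8→U7→W3: 7+15+5 = 27
00→R8→W3→U7: 7+10+5 = 22
00→W3→U7→R8: 15+5+15 = 35
00→W3→R8→U7: 15+10+15 = 40
The minimum is 22.
One shortest path: 00 → R8 → W3 → U7.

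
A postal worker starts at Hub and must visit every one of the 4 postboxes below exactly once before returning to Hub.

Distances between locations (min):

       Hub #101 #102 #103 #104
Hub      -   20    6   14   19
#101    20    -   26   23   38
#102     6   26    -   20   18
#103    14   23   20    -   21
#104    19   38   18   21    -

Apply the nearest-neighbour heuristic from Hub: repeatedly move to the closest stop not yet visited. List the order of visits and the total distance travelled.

Total distance 88 min via the nearest-neighbour route Hub → #102 → #104 → #103 → #101 → Hub.

From Hub: distances to unvisited — #102=6, #103=14, #104=19, #101=20. Nearest is #102 (6).
From #102: distances to unvisited — #104=18, #103=20, #101=26. Nearest is #104 (18).
From #104: distances to unvisited — #103=21, #101=38. Nearest is #103 (21).
From #103: distances to unvisited — #101=23. Nearest is #101 (23).
Return #101→Hub: 20.
Total = 6 + 18 + 21 + 23 + 20 = 88.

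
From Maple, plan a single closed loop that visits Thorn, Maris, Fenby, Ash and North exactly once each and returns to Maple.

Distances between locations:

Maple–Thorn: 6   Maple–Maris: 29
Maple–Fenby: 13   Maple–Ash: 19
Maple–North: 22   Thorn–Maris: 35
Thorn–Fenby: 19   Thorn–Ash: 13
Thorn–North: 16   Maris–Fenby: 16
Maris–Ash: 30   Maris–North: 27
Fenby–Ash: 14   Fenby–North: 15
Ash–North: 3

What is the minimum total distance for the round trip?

Minimum total distance: 78.

There are 60 distinct closed tours to check (reversals are equivalent).
Maple-Thorn-Maris-Fenby-Ash-North-Maple: 6+35+16+14+3+22 = 96
Maple-Thorn-Maris-Fenby-North-Ash-Maple: 6+35+16+15+3+19 = 94
Maple-Thorn-Maris-Ash-Fenby-North-Maple: 6+35+30+14+15+22 = 122
Maple-Thorn-Maris-Ash-North-Fenby-Maple: 6+35+30+3+15+13 = 102
Maple-Thorn-Maris-North-Fenby-Ash-Maple: 6+35+27+15+14+19 = 116
Maple-Thorn-Maris-North-Ash-Fenby-Maple: 6+35+27+3+14+13 = 98
Maple-Thorn-Fenby-Maris-Ash-North-Maple: 6+19+16+30+3+22 = 96
Maple-Thorn-Fenby-Maris-North-Ash-Maple: 6+19+16+27+3+19 = 90
Maple-Thorn-Fenby-Ash-Maris-North-Maple: 6+19+14+30+27+22 = 118
Maple-Thorn-Fenby-Ash-North-Maris-Maple: 6+19+14+3+27+29 = 98
Maple-Thorn-Fenby-North-Maris-Ash-Maple: 6+19+15+27+30+19 = 116
Maple-Thorn-Fenby-North-Ash-Maris-Maple: 6+19+15+3+30+29 = 102
Maple-Thorn-Ash-Maris-Fenby-North-Maple: 6+13+30+16+15+22 = 102
Maple-Thorn-Ash-Maris-North-Fenby-Maple: 6+13+30+27+15+13 = 104
… (46 more)
Maple-Thorn-Ash-North-Maris-Fenby-Maple: 6+13+3+27+16+13 = 78  ← best
The minimum is 78.
One optimal route: Maple → Thorn → Ash → North → Maris → Fenby → Maple (or its reverse).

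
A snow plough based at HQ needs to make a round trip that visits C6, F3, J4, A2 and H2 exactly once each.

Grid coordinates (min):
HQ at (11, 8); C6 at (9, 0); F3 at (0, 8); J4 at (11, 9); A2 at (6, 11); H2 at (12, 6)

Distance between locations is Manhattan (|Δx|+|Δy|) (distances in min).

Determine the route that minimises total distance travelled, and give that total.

With 5 stops there are 5!/2 = 60 distinct round trips (a route and its reverse cost the same).
HQ → C6 → F3 → J4 → A2 → H2 → HQ: 10+17+12+7+11+3 = 60
HQ → C6 → F3 → J4 → H2 → A2 → HQ: 10+17+12+4+11+8 = 62
HQ → C6 → F3 → A2 → J4 → H2 → HQ: 10+17+9+7+4+3 = 50
HQ → C6 → F3 → A2 → H2 → J4 → HQ: 10+17+9+11+4+1 = 52
HQ → C6 → F3 → H2 → J4 → A2 → HQ: 10+17+14+4+7+8 = 60
HQ → C6 → F3 → H2 → A2 → J4 → HQ: 10+17+14+11+7+1 = 60
HQ → C6 → J4 → F3 → A2 → H2 → HQ: 10+11+12+9+11+3 = 56
HQ → C6 → J4 → F3 → H2 → A2 → HQ: 10+11+12+14+11+8 = 66
HQ → C6 → J4 → A2 → F3 → H2 → HQ: 10+11+7+9+14+3 = 54
HQ → C6 → J4 → A2 → H2 → F3 → HQ: 10+11+7+11+14+11 = 64
HQ → C6 → J4 → H2 → F3 → A2 → HQ: 10+11+4+14+9+8 = 56
HQ → C6 → J4 → H2 → A2 → F3 → HQ: 10+11+4+11+9+11 = 56
HQ → C6 → A2 → F3 → J4 → H2 → HQ: 10+14+9+12+4+3 = 52
HQ → C6 → A2 → F3 → H2 → J4 → HQ: 10+14+9+14+4+1 = 52
… (46 more)
HQ → J4 → A2 → F3 → C6 → H2 → HQ: 1+7+9+17+9+3 = 46  ← best
The minimum is 46.
One optimal route: HQ → J4 → A2 → F3 → C6 → H2 → HQ (or its reverse).

46 min — the shortest possible round trip.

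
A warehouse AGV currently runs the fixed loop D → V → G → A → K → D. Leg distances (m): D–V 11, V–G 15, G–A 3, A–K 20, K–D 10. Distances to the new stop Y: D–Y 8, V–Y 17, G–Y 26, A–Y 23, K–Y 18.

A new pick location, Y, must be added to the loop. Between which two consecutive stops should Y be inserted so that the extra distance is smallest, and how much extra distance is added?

Adding 14 m by placing Y on the D–V leg.

Insertion cost between consecutive stops i–j is d(i,Y) + d(Y,j) − d(i,j):
  between D and V: 8 + 17 − 11 = 14
  between V and G: 17 + 26 − 15 = 28
  between G and A: 26 + 23 − 3 = 46
  between A and K: 23 + 18 − 20 = 21
  between K and D: 18 + 8 − 10 = 16
Cheapest insertion is between D and V, adding 14.
New total = 59 + 14 = 73.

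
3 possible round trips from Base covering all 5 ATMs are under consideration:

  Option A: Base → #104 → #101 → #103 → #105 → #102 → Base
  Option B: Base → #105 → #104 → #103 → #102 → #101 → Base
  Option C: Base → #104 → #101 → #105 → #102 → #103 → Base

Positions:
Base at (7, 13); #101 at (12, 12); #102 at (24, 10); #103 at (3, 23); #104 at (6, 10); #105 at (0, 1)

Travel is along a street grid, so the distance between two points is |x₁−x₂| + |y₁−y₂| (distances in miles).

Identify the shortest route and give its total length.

104 miles — Option B is the shortest.

Option A: 4 + 8 + 20 + 25 + 33 + 20 = 110
Option B: 19 + 15 + 16 + 34 + 14 + 6 = 104
Option C: 4 + 8 + 23 + 33 + 34 + 14 = 116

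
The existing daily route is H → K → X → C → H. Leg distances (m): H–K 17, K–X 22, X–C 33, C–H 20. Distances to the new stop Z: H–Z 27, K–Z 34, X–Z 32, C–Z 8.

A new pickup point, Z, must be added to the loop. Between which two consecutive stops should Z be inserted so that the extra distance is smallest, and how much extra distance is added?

Adding 7 m by placing Z on the X–C leg.

Insertion cost between consecutive stops i–j is d(i,Z) + d(Z,j) − d(i,j):
  between H and K: 27 + 34 − 17 = 44
  between K and X: 34 + 32 − 22 = 44
  between X and C: 32 + 8 − 33 = 7
  between C and H: 8 + 27 − 20 = 15
Cheapest insertion is between X and C, adding 7.
New total = 92 + 7 = 99.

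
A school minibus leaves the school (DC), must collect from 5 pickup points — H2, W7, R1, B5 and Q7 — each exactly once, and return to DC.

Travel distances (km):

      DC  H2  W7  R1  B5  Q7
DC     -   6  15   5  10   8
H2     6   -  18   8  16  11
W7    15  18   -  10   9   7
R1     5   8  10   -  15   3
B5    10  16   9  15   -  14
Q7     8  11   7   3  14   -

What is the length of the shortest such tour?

With 5 stops there are 5!/2 = 60 distinct round trips (a route and its reverse cost the same).
DC - H2 - W7 - R1 - B5 - Q7 - DC: 6+18+10+15+14+8 = 71
DC - H2 - W7 - R1 - Q7 - B5 - DC: 6+18+10+3+14+10 = 61
DC - H2 - W7 - B5 - R1 - Q7 - DC: 6+18+9+15+3+8 = 59
DC - H2 - W7 - B5 - Q7 - R1 - DC: 6+18+9+14+3+5 = 55
DC - H2 - W7 - Q7 - R1 - B5 - DC: 6+18+7+3+15+10 = 59
DC - H2 - W7 - Q7 - B5 - R1 - DC: 6+18+7+14+15+5 = 65
DC - H2 - R1 - W7 - B5 - Q7 - DC: 6+8+10+9+14+8 = 55
DC - H2 - R1 - W7 - Q7 - B5 - DC: 6+8+10+7+14+10 = 55
DC - H2 - R1 - B5 - W7 - Q7 - DC: 6+8+15+9+7+8 = 53
DC - H2 - R1 - B5 - Q7 - W7 - DC: 6+8+15+14+7+15 = 65
DC - H2 - R1 - Q7 - W7 - B5 - DC: 6+8+3+7+9+10 = 43
DC - H2 - R1 - Q7 - B5 - W7 - DC: 6+8+3+14+9+15 = 55
DC - H2 - B5 - W7 - R1 - Q7 - DC: 6+16+9+10+3+8 = 52
DC - H2 - B5 - W7 - Q7 - R1 - DC: 6+16+9+7+3+5 = 46
… (46 more)
The minimum is 43.
One optimal route: DC → H2 → R1 → Q7 → W7 → B5 → DC (or its reverse).

Shortest round trip = 43 km.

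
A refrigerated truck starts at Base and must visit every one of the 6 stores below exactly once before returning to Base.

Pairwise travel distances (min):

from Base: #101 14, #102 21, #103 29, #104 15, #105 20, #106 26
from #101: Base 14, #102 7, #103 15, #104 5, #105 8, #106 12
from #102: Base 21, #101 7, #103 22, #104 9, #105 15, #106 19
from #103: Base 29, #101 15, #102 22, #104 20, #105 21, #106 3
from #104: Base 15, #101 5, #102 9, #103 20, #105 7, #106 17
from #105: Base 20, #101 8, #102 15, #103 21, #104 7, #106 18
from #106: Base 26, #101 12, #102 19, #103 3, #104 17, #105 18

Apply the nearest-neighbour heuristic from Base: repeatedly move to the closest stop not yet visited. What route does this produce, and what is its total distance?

At Base the remaining stops are #101 14, #104 15, #105 20, #102 21, #106 26, #103 29; go to #101.
At #101 the remaining stops are #104 5, #102 7, #105 8, #106 12, #103 15; go to #104.
At #104 the remaining stops are #105 7, #102 9, #106 17, #103 20; go to #105.
At #105 the remaining stops are #102 15, #106 18, #103 21; go to #102.
At #102 the remaining stops are #106 19, #103 22; go to #106.
At #106 the remaining stops are #103 3; go to #103.
Return #103→Base: 29.
Total = 14 + 5 + 7 + 15 + 19 + 3 + 29 = 92.

Nearest-neighbour total = 92 min; route Base → #101 → #104 → #105 → #102 → #106 → #103 → Base.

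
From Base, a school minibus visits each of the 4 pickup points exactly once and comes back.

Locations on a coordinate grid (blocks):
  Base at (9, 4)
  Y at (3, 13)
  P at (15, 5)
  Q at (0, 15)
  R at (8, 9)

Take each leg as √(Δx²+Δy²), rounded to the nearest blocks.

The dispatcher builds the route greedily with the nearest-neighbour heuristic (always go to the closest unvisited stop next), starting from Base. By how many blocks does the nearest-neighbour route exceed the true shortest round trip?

1 blocks longer than the optimal tour.

Base: R=5, P=6, Y=11, Q=14 ⇒ R
R: Y=6, P=8, Q=10 ⇒ Y
Y: Q=4, P=14 ⇒ Q
Q: P=18 ⇒ P
NN route Base → R → Y → Q → P → Base costs 39.
Optimal: Base → P → R → Y → Q → Base costs 38 (by enumerating all 12 distinct tours).
Excess = 39 − 38 = 1.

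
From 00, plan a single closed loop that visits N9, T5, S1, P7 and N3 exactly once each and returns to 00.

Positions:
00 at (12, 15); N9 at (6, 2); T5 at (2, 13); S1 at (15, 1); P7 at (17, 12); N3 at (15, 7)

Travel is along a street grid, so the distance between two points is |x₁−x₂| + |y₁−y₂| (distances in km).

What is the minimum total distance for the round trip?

Minimum total distance: 58 km.

There are 60 distinct closed tours to check (reversals are equivalent).
00 - N9 - T5 - S1 - P7 - N3 - 00: 19+15+25+13+7+11 = 90
00 - N9 - T5 - S1 - N3 - P7 - 00: 19+15+25+6+7+8 = 80
00 - N9 - T5 - P7 - S1 - N3 - 00: 19+15+16+13+6+11 = 80
00 - N9 - T5 - P7 - N3 - S1 - 00: 19+15+16+7+6+17 = 80
00 - N9 - T5 - N3 - S1 - P7 - 00: 19+15+19+6+13+8 = 80
00 - N9 - T5 - N3 - P7 - S1 - 00: 19+15+19+7+13+17 = 90
00 - N9 - S1 - T5 - P7 - N3 - 00: 19+10+25+16+7+11 = 88
00 - N9 - S1 - T5 - N3 - P7 - 00: 19+10+25+19+7+8 = 88
00 - N9 - S1 - P7 - T5 - N3 - 00: 19+10+13+16+19+11 = 88
00 - N9 - S1 - P7 - N3 - T5 - 00: 19+10+13+7+19+12 = 80
00 - N9 - S1 - N3 - T5 - P7 - 00: 19+10+6+19+16+8 = 78
00 - N9 - S1 - N3 - P7 - T5 - 00: 19+10+6+7+16+12 = 70
00 - N9 - P7 - T5 - S1 - N3 - 00: 19+21+16+25+6+11 = 98
00 - N9 - P7 - T5 - N3 - S1 - 00: 19+21+16+19+6+17 = 98
… (46 more)
00 - T5 - N9 - S1 - N3 - P7 - 00: 12+15+10+6+7+8 = 58  ← best
The minimum is 58.
One optimal route: 00 → T5 → N9 → S1 → N3 → P7 → 00 (or its reverse).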